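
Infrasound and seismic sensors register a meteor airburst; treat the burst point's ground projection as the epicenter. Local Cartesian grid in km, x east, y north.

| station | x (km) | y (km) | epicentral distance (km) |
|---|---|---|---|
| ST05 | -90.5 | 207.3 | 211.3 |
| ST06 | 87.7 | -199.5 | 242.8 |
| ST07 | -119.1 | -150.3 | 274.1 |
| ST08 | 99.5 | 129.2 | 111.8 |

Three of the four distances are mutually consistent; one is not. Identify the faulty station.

Solve using three stations at a time. Using ST05, ST06, ST08 (subtract circle equations pairwise → linear system) gives (x, y) ≈ (35.4, 37.6).
Distances from that point to each station vs reported:
  ST05: calculated 211.3 vs reported 211.3 → residual 0.0 km
  ST06: calculated 242.8 vs reported 242.8 → residual 0.0 km
  ST07: calculated 243.3 vs reported 274.1 → residual 30.8 km
  ST08: calculated 111.8 vs reported 111.8 → residual 0.0 km
ST05, ST06, ST08 are mutually consistent (residuals ≈ 0); ST07 is off by 30.8 km.

ST07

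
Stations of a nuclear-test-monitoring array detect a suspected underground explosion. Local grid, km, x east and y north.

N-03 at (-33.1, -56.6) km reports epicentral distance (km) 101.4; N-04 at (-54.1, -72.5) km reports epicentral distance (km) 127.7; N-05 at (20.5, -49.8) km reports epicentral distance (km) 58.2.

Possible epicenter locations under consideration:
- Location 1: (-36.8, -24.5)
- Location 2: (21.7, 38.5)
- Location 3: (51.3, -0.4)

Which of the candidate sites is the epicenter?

For each candidate, compare |candidate − station| to the reported distance:
Location 1: residuals N-03 69.1, N-04 76.7, N-05 4.4 → max 76.7 km
Location 2: residuals N-03 8.4, N-04 6.7, N-05 30.1 → max 30.1 km
Location 3: residuals N-03 0.0, N-04 0.0, N-05 0.0 → max 0.0 km
Only Location 3 has all residuals ≈ 0.

Location 3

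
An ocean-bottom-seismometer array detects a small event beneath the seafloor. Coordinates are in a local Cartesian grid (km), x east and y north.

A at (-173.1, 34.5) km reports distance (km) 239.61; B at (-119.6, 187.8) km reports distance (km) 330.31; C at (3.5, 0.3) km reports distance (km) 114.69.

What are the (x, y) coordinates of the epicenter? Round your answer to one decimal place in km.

Circle about each station: (x + 173.1)² + (y − 34.5)² = 239.61²; (x + 119.6)² + (y − 187.8)² = 330.31²; (x − 3.5)² + (y − 0.3)² = 114.69².
Subtracting pairs of circle equations eliminates x²+y² and gives linear equations (the radical axes):
107.0 x + 306.6 y = -33272.60
353.2 x − 68.4 y = 13117.64
Solving the 2×2 system: x ≈ 15.1, y ≈ -113.8 km.
Check against A (with the unrounded x, y): √((x + 173.1)²+(y − 34.5)²) = 239.61 ≈ 239.61 km. ✓

(15.1, -113.8)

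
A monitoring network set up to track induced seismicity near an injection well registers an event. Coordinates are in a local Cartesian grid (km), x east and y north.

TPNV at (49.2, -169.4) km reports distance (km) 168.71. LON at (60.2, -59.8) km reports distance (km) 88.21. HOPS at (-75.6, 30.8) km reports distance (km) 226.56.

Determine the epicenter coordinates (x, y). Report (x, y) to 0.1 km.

Circle about each station: (x − 49.2)² + (y + 169.4)² = 168.71²; (x − 60.2)² + (y + 59.8)² = 88.21²; (x + 75.6)² + (y − 30.8)² = 226.56².
Subtracting the TPNV equation from the LON and HOPS equations removes the quadratic terms:
22.0 x + 219.2 y = -3234.86
-249.6 x + 400.4 y = -47319.37
Solving the 2×2 system: x ≈ 142.9, y ≈ -29.1 km.
Check against TPNV (with the unrounded x, y): √((x − 49.2)²+(y + 169.4)²) = 168.71 ≈ 168.71 km. ✓

142.9 km east, -29.1 km north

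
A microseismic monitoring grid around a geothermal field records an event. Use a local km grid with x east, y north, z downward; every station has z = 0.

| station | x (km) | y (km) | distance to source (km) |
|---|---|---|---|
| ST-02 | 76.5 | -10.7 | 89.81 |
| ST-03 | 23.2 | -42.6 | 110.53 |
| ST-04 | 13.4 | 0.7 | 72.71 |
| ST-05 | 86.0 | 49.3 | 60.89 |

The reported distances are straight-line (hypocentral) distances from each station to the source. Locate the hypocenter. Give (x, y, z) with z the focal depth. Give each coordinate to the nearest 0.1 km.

x ≈ 35.2 km, y ≈ 62.9 km, depth ≈ 30.7 km

Each station gives a sphere (x−x_i)² + (y−y_i)² + z² = d_i² (stations at z=0).
Subtracting the ST-02 sphere from ST-03 and ST-04: z² cancels, leaving linear equations in x and y:
-106.6 x − 63.8 y = -7764.78
-126.2 x + 22.8 y = -3007.60
Solving: x ≈ 35.196, y ≈ 62.899 km (keep extra digits for the depth step; rounded: 35.2, 62.9).
Then from the ST-02 sphere: z² = 89.81² − (x − 76.5)² − (y + 10.7)² with x = 35.196, y = 62.899, so z ≈ 30.708 ≈ 30.7 km.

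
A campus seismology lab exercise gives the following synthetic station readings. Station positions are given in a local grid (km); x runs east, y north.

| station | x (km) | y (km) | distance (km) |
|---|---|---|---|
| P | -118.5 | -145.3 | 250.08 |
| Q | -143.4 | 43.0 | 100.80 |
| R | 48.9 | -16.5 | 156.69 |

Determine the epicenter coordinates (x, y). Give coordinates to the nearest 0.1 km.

x ≈ -58.6 km, y ≈ 97.5 km

Circle about each station: (x + 118.5)² + (y + 145.3)² = 250.08²; (x + 143.4)² + (y − 43.0)² = 100.80²; (x − 48.9)² + (y + 16.5)² = 156.69².
Subtracting the P equation from the Q and R equations removes the quadratic terms:
-49.8 x + 376.6 y = 39637.59
334.8 x + 257.6 y = 5497.37
Solving the 2×2 system: x ≈ -58.6, y ≈ 97.5 km.
Check against P (with the unrounded x, y): √((x + 118.5)²+(y + 145.3)²) = 250.08 ≈ 250.08 km. ✓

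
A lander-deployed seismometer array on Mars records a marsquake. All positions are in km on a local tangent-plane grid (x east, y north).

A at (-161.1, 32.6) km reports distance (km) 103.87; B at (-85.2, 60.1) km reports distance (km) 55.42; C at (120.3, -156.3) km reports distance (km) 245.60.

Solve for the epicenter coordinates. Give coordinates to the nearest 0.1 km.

(-59.5, 11.0)

Circle about each station: (x + 161.1)² + (y − 32.6)² = 103.87²; (x + 85.2)² + (y − 60.1)² = 55.42²; (x − 120.3)² + (y + 156.3)² = 245.60².
Subtracting the A equation from the B and C equations removes the quadratic terms:
151.8 x + 55.0 y = -8427.32
562.8 x − 377.8 y = -37644.57
Solving the 2×2 system: x ≈ -59.5, y ≈ 11.0 km.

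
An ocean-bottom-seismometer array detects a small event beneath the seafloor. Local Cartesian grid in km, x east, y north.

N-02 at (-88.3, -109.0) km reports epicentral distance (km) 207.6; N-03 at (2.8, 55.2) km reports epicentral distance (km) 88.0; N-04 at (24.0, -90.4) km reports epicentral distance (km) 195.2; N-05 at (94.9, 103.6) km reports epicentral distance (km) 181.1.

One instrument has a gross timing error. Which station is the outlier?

N-02

Solve using three stations at a time. Using N-03, N-04, N-05 (subtract circle equations pairwise → linear system) gives (x, y) ≈ (-83.6, 72.5).
Distances from that point to each station vs reported:
  N-02: calculated 181.6 vs reported 207.6 → residual 26.0 km
  N-03: calculated 88.1 vs reported 88.0 → residual 0.1 km
  N-04: calculated 195.2 vs reported 195.2 → residual 0.0 km
  N-05: calculated 181.1 vs reported 181.1 → residual 0.0 km
N-03, N-04, N-05 are mutually consistent (residuals ≈ 0); N-02 is off by 26.0 km.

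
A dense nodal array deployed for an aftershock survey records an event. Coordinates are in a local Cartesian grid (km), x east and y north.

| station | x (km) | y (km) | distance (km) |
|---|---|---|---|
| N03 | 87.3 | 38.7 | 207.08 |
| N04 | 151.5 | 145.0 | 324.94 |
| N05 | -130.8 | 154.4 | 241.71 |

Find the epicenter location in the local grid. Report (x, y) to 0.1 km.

-80.9 km east, -82.1 km north

Circle about each station: (x − 87.3)² + (y − 38.7)² = 207.08²; (x − 151.5)² + (y − 145.0)² = 324.94²; (x + 130.8)² + (y − 154.4)² = 241.71².
Subtracting the N03 equation from the N04 and N05 equations removes the quadratic terms:
128.4 x + 212.6 y = -27845.61
-436.2 x + 231.4 y = 16287.42
Solving the 2×2 system: x ≈ -80.9, y ≈ -82.1 km.
Check against N03 (with the unrounded x, y): √((x − 87.3)²+(y − 38.7)²) = 207.09 ≈ 207.08 km. ✓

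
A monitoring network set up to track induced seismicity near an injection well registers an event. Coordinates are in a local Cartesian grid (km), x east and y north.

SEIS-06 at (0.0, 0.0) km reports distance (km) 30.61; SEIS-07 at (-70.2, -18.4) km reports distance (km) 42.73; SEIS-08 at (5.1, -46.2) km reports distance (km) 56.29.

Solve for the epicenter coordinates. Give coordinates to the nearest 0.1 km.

Circle about each station: x² + y² = 30.61²; (x + 70.2)² + (y + 18.4)² = 42.73²; (x − 5.1)² + (y + 46.2)² = 56.29².
Subtracting the SEIS-06 equation from the SEIS-07 and SEIS-08 equations removes the quadratic terms:
-140.4 x − 36.8 y = 4377.72
10.2 x − 92.4 y = -71.14
Solving the 2×2 system: x ≈ -30.5, y ≈ -2.6 km.

(-30.5, -2.6)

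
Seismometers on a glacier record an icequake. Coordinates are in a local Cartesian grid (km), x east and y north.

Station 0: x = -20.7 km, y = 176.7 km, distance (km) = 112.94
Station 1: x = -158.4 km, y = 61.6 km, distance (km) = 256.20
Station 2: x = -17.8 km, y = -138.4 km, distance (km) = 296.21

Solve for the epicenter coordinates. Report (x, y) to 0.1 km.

85.8 km east, 139.1 km north

Circle about each station: (x + 20.7)² + (y − 176.7)² = 112.94²; (x + 158.4)² + (y − 61.6)² = 256.20²; (x + 17.8)² + (y + 138.4)² = 296.21².
Subtracting the Station 0 equation from the Station 1 and Station 2 equations removes the quadratic terms:
-275.4 x − 230.2 y = -55649.26
5.8 x − 630.2 y = -87164.90
Solving the 2×2 system: x ≈ 85.8, y ≈ 139.1 km.
Check against Station 0 (with the unrounded x, y): √((x + 20.7)²+(y − 176.7)²) = 112.94 ≈ 112.94 km. ✓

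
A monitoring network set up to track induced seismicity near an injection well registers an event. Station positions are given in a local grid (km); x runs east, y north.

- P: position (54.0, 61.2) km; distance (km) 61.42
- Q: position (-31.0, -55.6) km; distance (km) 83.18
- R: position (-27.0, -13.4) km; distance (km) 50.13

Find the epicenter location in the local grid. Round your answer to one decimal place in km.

(15.3, 13.5)

Circle about each station: (x − 54.0)² + (y − 61.2)² = 61.42²; (x + 31.0)² + (y + 55.6)² = 83.18²; (x + 27.0)² + (y + 13.4)² = 50.13².
Subtracting the P equation from the Q and R equations removes the quadratic terms:
-170.0 x − 233.6 y = -5755.58
-162.0 x − 149.2 y = -4493.48
Solving the 2×2 system: x ≈ 15.3, y ≈ 13.5 km.
Check against P (with the unrounded x, y): √((x − 54.0)²+(y − 61.2)²) = 61.42 ≈ 61.42 km. ✓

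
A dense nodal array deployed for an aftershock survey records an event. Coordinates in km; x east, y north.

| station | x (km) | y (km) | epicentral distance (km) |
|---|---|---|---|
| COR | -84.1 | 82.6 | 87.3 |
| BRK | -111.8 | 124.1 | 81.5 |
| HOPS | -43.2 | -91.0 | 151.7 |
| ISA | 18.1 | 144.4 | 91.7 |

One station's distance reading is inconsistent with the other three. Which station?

BRK

Solve using three stations at a time. Using COR, HOPS, ISA (subtract circle equations pairwise → linear system) gives (x, y) ≈ (-1.4, 54.8).
Distances from that point to each station vs reported:
  COR: calculated 87.3 vs reported 87.3 → residual 0.0 km
  BRK: calculated 130.4 vs reported 81.5 → residual 48.9 km
  HOPS: calculated 151.7 vs reported 151.7 → residual 0.0 km
  ISA: calculated 91.7 vs reported 91.7 → residual 0.0 km
COR, HOPS, ISA are mutually consistent (residuals ≈ 0); BRK is off by 48.9 km.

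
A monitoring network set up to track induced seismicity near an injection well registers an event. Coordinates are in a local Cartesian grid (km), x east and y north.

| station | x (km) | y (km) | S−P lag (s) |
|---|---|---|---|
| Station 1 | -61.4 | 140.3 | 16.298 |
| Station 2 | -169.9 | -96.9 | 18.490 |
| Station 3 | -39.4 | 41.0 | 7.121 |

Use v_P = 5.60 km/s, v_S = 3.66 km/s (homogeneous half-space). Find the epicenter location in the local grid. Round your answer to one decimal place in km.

Distance from S−P lag: d = Δt · v_P v_S / (v_P − v_S) = Δt · (5.60·3.66)/(5.60−3.66) ≈ 10.5649·Δt.
So d_Station 1 = 172.19, d_Station 2 = 195.35, d_Station 3 = 75.23 km.
Circle about each station: (x + 61.4)² + (y − 140.3)² = 172.19²; (x + 169.9)² + (y + 96.9)² = 195.35²; (x + 39.4)² + (y − 41.0)² = 75.23².
Subtracting pairs of circle equations eliminates x²+y² and gives linear equations (the radical axes):
-217.0 x − 474.4 y = 6289.34
44.0 x − 198.6 y = 3769.15
Solving the 2×2 system: x ≈ 8.4, y ≈ -17.1 km.

8.4 km east, -17.1 km north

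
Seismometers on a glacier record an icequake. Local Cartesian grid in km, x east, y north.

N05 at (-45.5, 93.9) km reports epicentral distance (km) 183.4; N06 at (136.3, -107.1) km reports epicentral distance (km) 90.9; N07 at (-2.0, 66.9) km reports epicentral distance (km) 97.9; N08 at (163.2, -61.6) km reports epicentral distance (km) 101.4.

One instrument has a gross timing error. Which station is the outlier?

N07

Solve using three stations at a time. Using N05, N06, N08 (subtract circle equations pairwise → linear system) gives (x, y) ≈ (62.0, -54.7).
Distances from that point to each station vs reported:
  N05: calculated 183.4 vs reported 183.4 → residual 0.0 km
  N06: calculated 90.9 vs reported 90.9 → residual 0.0 km
  N07: calculated 137.4 vs reported 97.9 → residual 39.5 km
  N08: calculated 101.4 vs reported 101.4 → residual 0.0 km
N05, N06, N08 are mutually consistent (residuals ≈ 0); N07 is off by 39.5 km.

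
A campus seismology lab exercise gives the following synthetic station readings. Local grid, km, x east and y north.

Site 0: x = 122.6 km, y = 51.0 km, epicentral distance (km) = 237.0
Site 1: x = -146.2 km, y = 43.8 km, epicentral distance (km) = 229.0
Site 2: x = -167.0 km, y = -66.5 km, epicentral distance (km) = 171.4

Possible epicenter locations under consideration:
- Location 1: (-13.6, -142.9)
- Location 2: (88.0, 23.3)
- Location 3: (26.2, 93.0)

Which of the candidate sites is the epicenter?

Location 1

For each candidate, compare |candidate − station| to the reported distance:
Location 1: residuals Site 0 0.0, Site 1 0.0, Site 2 0.0 → max 0.0 km
Location 2: residuals Site 0 192.7, Site 1 6.1, Site 2 98.9 → max 192.7 km
Location 3: residuals Site 0 131.8, Site 1 49.7, Site 2 79.1 → max 131.8 km
Only Location 1 has all residuals ≈ 0.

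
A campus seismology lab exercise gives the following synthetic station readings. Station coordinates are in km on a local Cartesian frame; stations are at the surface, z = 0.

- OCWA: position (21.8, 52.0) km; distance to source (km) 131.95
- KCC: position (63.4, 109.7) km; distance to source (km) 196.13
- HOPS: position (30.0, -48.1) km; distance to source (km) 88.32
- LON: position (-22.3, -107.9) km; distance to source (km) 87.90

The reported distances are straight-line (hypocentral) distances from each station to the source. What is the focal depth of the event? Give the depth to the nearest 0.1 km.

Each station gives a sphere (x−x_i)² + (y−y_i)² + z² = d_i² (stations at z=0).
Subtracting the OCWA sphere from KCC and HOPS: z² cancels, leaving linear equations in x and y:
83.2 x + 115.4 y = -8181.76
16.4 x − 200.2 y = 9644.75
Solving: x ≈ -28.302, y ≈ -50.494 km (keep extra digits for the depth step; rounded: -28.3, -50.5).
Then from the OCWA sphere: z² = 131.95² − (x − 21.8)² − (y − 52.0)² with x = -28.302, y = -50.494, so z ≈ 66.299 ≈ 66.3 km.

z ≈ 66.3 km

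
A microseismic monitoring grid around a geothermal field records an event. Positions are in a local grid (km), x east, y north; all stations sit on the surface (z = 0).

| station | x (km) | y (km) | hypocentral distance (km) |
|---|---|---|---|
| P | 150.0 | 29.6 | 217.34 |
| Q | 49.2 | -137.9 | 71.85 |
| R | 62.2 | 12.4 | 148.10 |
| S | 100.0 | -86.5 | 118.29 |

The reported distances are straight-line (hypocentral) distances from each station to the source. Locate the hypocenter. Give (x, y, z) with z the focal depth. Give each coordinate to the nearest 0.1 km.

(-11.8, -112.7, 28.4)

Each station gives a sphere (x−x_i)² + (y−y_i)² + z² = d_i² (stations at z=0).
Subtracting the P sphere from Q and R: z² cancels, leaving linear equations in x and y:
-201.6 x − 335.0 y = 40135.14
-175.6 x − 34.4 y = 5949.51
Solving: x ≈ -11.802, y ≈ -112.704 km (keep extra digits for the depth step; rounded: -11.8, -112.7).
Then from the P sphere: z² = 217.34² − (x − 150.0)² − (y − 29.6)² with x = -11.802, y = -112.704, so z ≈ 28.396 ≈ 28.4 km.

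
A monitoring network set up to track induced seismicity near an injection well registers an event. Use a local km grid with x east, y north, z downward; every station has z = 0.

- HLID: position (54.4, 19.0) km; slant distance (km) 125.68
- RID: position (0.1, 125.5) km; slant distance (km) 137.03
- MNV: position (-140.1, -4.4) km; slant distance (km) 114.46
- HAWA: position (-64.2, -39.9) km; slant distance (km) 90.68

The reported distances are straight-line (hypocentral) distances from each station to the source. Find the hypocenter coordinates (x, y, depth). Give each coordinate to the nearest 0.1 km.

Each station gives a sphere (x−x_i)² + (y−y_i)² + z² = d_i² (stations at z=0).
Subtracting the HLID sphere from RID and MNV: z² cancels, leaving linear equations in x and y:
-108.6 x + 213.0 y = 9448.14
-389.0 x − 46.8 y = 19021.38
Solving: x ≈ -51.100, y ≈ 18.304 km (keep extra digits for the depth step; rounded: -51.1, 18.3).
Then from the HLID sphere: z² = 125.68² − (x − 54.4)² − (y − 19.0)² with x = -51.100, y = 18.304, so z ≈ 68.299 ≈ 68.3 km.

x ≈ -51.1 km, y ≈ 18.3 km, depth ≈ 68.3 km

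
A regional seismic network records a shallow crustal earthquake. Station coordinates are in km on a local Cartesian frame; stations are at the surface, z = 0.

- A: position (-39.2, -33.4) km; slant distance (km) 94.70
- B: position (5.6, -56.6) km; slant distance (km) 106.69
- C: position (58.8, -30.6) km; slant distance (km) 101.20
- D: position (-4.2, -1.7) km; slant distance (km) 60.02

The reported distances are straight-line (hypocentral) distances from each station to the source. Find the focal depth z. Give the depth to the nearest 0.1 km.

41.0 km

Each station gives a sphere (x−x_i)² + (y−y_i)² + z² = d_i² (stations at z=0).
Subtracting the A sphere from B and C: z² cancels, leaving linear equations in x and y:
89.6 x − 46.4 y = -1831.95
196.0 x + 5.6 y = 468.25
Solving: x ≈ 1.195, y ≈ 41.789 km (keep extra digits for the depth step; rounded: 1.2, 41.8).
Then from the A sphere: z² = 94.70² − (x + 39.2)² − (y + 33.4)² with x = 1.195, y = 41.789, so z ≈ 41.024 ≈ 41.0 km.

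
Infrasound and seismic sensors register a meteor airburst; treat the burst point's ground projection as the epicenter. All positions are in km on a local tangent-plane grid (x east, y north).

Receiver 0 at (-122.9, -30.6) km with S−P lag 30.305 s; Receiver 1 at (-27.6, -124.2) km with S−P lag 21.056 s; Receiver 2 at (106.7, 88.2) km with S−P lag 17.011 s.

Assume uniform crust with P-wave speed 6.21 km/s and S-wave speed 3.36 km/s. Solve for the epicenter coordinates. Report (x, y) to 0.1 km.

Distance from S−P lag: d = Δt · v_P v_S / (v_P − v_S) = Δt · (6.21·3.36)/(6.21−3.36) ≈ 7.3213·Δt.
So d_Receiver 0 = 221.87, d_Receiver 1 = 154.16, d_Receiver 2 = 124.54 km.
Circle about each station: (x + 122.9)² + (y + 30.6)² = 221.87²; (x + 27.6)² + (y + 124.2)² = 154.16²; (x − 106.7)² + (y − 88.2)² = 124.54².
Subtracting pairs of circle equations eliminates x²+y² and gives linear equations (the radical axes):
190.6 x − 187.2 y = 25607.62
459.2 x + 237.6 y = 36839.45
Solving the 2×2 system: x ≈ 98.9, y ≈ -36.1 km.

x ≈ 98.9 km, y ≈ -36.1 km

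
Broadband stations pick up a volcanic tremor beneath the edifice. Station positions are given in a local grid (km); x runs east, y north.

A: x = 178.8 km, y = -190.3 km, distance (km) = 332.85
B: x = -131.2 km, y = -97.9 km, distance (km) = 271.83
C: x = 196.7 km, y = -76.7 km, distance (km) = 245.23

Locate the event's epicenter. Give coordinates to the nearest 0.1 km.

(40.8, 112.6)

Circle about each station: (x − 178.8)² + (y + 190.3)² = 332.85²; (x + 131.2)² + (y + 97.9)² = 271.83²; (x − 196.7)² + (y + 76.7)² = 245.23².
Subtracting pairs of circle equations eliminates x²+y² and gives linear equations (the radical axes):
-620.0 x + 184.8 y = -4488.11
35.8 x + 227.2 y = 27041.62
Solving the 2×2 system: x ≈ 40.8, y ≈ 112.6 km.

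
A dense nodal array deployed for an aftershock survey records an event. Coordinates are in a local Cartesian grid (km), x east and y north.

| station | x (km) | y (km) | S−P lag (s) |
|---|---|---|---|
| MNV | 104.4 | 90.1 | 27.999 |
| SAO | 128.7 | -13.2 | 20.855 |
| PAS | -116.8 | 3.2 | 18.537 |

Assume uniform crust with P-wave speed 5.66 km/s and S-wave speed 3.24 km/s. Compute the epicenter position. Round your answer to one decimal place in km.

Distance from S−P lag: d = Δt · v_P v_S / (v_P − v_S) = Δt · (5.66·3.24)/(5.66−3.24) ≈ 7.5779·Δt.
So d_MNV = 212.17, d_SAO = 158.04, d_PAS = 140.47 km.
Circle about each station: (x − 104.4)² + (y − 90.1)² = 212.17²; (x − 128.7)² + (y + 13.2)² = 158.04²; (x + 116.8)² + (y − 3.2)² = 140.47².
Subtracting the MNV equation from the SAO and PAS equations removes the quadratic terms:
48.6 x − 206.6 y = 17760.03
-442.4 x − 173.8 y = 19919.40
Solving the 2×2 system: x ≈ -10.3, y ≈ -88.4 km.

-10.3 km east, -88.4 km north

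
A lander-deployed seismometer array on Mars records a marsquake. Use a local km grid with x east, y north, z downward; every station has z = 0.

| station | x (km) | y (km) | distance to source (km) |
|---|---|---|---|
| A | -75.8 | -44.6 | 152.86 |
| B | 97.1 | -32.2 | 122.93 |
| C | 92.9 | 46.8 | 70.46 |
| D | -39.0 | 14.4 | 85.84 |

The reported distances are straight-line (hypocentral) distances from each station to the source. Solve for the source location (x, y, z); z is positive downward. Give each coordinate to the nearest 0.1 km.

Each station gives a sphere (x−x_i)² + (y−y_i)² + z² = d_i² (stations at z=0).
Subtracting the A sphere from B and C: z² cancels, leaving linear equations in x and y:
345.8 x + 24.8 y = 10984.84
337.4 x + 182.8 y = 21487.42
Solving: x ≈ 26.897, y ≈ 67.902 km (keep extra digits for the depth step; rounded: 26.9, 67.9).
Then from the A sphere: z² = 152.86² − (x + 75.8)² − (y + 44.6)² with x = 26.897, y = 67.902, so z ≈ 12.760 ≈ 12.8 km.

(26.9, 67.9, 12.8)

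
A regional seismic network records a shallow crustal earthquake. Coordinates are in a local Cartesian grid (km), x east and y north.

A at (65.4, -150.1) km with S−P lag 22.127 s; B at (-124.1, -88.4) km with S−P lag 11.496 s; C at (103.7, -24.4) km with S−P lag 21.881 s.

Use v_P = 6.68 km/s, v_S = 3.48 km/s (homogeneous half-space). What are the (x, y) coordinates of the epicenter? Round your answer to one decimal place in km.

Distance from S−P lag: d = Δt · v_P v_S / (v_P − v_S) = Δt · (6.68·3.48)/(6.68−3.48) ≈ 7.2645·Δt.
So d_A = 160.74, d_B = 83.51, d_C = 158.95 km.
Circle about each station: (x − 65.4)² + (y + 150.1)² = 160.74²; (x + 124.1)² + (y + 88.4)² = 83.51²; (x − 103.7)² + (y + 24.4)² = 158.95².
Subtracting the A equation from the B and C equations removes the quadratic terms:
-379.0 x + 123.4 y = 15271.63
76.6 x + 251.4 y = -14885.87
Solving the 2×2 system: x ≈ -54.2, y ≈ -42.7 km.
Check against A (with the unrounded x, y): √((x − 65.4)²+(y + 150.1)²) = 160.74 ≈ 160.74 km. ✓

-54.2 km east, -42.7 km north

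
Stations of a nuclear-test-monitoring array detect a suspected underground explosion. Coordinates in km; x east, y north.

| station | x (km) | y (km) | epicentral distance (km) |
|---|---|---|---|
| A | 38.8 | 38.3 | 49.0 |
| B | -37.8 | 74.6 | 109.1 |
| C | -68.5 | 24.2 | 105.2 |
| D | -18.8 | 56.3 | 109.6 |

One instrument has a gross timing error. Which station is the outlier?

Solve using three stations at a time. Using A, B, C (subtract circle equations pairwise → linear system) gives (x, y) ≈ (31.0, -10.1).
Distances from that point to each station vs reported:
  A: calculated 49.1 vs reported 49.0 → residual 0.1 km
  B: calculated 109.1 vs reported 109.1 → residual 0.0 km
  C: calculated 105.2 vs reported 105.2 → residual 0.0 km
  D: calculated 83.0 vs reported 109.6 → residual 26.6 km
A, B, C are mutually consistent (residuals ≈ 0); D is off by 26.6 km.

D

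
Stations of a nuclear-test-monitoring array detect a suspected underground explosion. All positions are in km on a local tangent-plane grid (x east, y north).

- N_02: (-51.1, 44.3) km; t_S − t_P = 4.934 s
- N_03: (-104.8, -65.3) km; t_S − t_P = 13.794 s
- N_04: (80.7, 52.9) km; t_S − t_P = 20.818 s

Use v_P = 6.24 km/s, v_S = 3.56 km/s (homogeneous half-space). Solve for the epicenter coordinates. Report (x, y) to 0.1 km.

Distance from S−P lag: d = Δt · v_P v_S / (v_P − v_S) = Δt · (6.24·3.56)/(6.24−3.56) ≈ 8.2890·Δt.
So d_N_02 = 40.90, d_N_03 = 114.34, d_N_04 = 172.56 km.
Circle about each station: (x + 51.1)² + (y − 44.3)² = 40.90²; (x + 104.8)² + (y + 65.3)² = 114.34²; (x − 80.7)² + (y − 52.9)² = 172.56².
Subtracting the N_02 equation from the N_03 and N_04 equations removes the quadratic terms:
-107.4 x − 219.2 y = -727.40
263.6 x + 17.2 y = -23366.94
Solving the 2×2 system: x ≈ -91.8, y ≈ 48.3 km.
Check against N_02 (with the unrounded x, y): √((x + 51.1)²+(y − 44.3)²) = 40.89 ≈ 40.90 km. ✓

(-91.8, 48.3)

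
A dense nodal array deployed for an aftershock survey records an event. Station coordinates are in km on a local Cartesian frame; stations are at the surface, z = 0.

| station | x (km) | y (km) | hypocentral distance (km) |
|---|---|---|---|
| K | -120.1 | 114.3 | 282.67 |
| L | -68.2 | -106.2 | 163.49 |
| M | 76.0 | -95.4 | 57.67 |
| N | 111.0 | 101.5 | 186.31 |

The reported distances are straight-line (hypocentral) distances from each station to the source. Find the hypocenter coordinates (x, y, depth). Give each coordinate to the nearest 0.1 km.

Each station gives a sphere (x−x_i)² + (y−y_i)² + z² = d_i² (stations at z=0).
Subtracting the K sphere from L and M: z² cancels, leaving linear equations in x and y:
103.8 x − 441.0 y = 41614.53
392.2 x − 419.4 y = 63965.16
Solving: x ≈ 83.101, y ≈ -74.804 km (keep extra digits for the depth step; rounded: 83.1, -74.8).
Then from the K sphere: z² = 282.67² − (x + 120.1)² − (y − 114.3)² with x = 83.101, y = -74.804, so z ≈ 53.398 ≈ 53.4 km.

x ≈ 83.1 km, y ≈ -74.8 km, depth ≈ 53.4 km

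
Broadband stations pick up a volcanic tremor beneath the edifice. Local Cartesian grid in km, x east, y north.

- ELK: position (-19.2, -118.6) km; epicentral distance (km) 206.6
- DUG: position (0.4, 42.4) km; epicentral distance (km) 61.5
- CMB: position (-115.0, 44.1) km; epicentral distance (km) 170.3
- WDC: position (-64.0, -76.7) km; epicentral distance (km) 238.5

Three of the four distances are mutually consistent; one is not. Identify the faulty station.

Solve using three stations at a time. Using ELK, DUG, CMB (subtract circle equations pairwise → linear system) gives (x, y) ≈ (52.4, 75.2).
Distances from that point to each station vs reported:
  ELK: calculated 206.6 vs reported 206.6 → residual 0.0 km
  DUG: calculated 61.5 vs reported 61.5 → residual 0.0 km
  CMB: calculated 170.3 vs reported 170.3 → residual 0.0 km
  WDC: calculated 191.4 vs reported 238.5 → residual 47.1 km
ELK, DUG, CMB are mutually consistent (residuals ≈ 0); WDC is off by 47.1 km.

WDC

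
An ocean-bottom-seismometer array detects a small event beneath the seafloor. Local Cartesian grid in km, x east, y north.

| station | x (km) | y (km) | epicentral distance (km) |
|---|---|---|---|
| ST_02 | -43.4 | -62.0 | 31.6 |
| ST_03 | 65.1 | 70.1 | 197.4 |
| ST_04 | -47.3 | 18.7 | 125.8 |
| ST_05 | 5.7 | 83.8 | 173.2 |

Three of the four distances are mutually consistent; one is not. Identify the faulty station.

Solve using three stations at a time. Using ST_02, ST_03, ST_05 (subtract circle equations pairwise → linear system) gives (x, y) ≈ (-74.0, -70.0).
Distances from that point to each station vs reported:
  ST_02: calculated 31.6 vs reported 31.6 → residual 0.0 km
  ST_03: calculated 197.4 vs reported 197.4 → residual 0.0 km
  ST_04: calculated 92.6 vs reported 125.8 → residual 33.2 km
  ST_05: calculated 173.2 vs reported 173.2 → residual 0.0 km
ST_02, ST_03, ST_05 are mutually consistent (residuals ≈ 0); ST_04 is off by 33.2 km.

ST_04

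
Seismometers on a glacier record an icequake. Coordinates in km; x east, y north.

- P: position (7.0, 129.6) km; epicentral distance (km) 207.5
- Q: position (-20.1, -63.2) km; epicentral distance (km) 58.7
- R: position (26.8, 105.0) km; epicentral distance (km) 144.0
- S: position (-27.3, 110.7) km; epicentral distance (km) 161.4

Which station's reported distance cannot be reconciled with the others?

P

Solve using three stations at a time. Using Q, R, S (subtract circle equations pairwise → linear system) gives (x, y) ≈ (33.4, -38.9).
Distances from that point to each station vs reported:
  P: calculated 170.5 vs reported 207.5 → residual 37.0 km
  Q: calculated 58.8 vs reported 58.7 → residual 0.1 km
  R: calculated 144.0 vs reported 144.0 → residual 0.0 km
  S: calculated 161.4 vs reported 161.4 → residual 0.0 km
Q, R, S are mutually consistent (residuals ≈ 0); P is off by 37.0 km.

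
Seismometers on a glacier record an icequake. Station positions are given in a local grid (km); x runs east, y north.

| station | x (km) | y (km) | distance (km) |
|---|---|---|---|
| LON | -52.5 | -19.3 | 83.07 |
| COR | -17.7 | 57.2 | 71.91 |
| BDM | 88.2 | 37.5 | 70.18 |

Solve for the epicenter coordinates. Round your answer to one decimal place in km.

x ≈ 27.9 km, y ≈ 1.6 km

Circle about each station: (x + 52.5)² + (y + 19.3)² = 83.07²; (x + 17.7)² + (y − 57.2)² = 71.91²; (x − 88.2)² + (y − 37.5)² = 70.18².
Subtracting pairs of circle equations eliminates x²+y² and gives linear equations (the radical axes):
69.6 x + 153.0 y = 2185.97
281.4 x + 113.6 y = 8032.14
Solving the 2×2 system: x ≈ 27.9, y ≈ 1.6 km.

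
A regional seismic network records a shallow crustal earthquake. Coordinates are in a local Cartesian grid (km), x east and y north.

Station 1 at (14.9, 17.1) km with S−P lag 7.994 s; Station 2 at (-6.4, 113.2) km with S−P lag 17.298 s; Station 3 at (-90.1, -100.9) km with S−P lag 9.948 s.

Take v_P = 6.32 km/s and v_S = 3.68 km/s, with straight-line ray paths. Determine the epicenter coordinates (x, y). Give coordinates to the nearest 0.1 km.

Distance from S−P lag: d = Δt · v_P v_S / (v_P − v_S) = Δt · (6.32·3.68)/(6.32−3.68) ≈ 8.8097·Δt.
So d_Station 1 = 70.42, d_Station 2 = 152.39, d_Station 3 = 87.64 km.
Circle about each station: (x − 14.9)² + (y − 17.1)² = 70.42²; (x + 6.4)² + (y − 113.2)² = 152.39²; (x + 90.1)² + (y + 100.9)² = 87.64².
Subtracting the Station 1 equation from the Station 2 and Station 3 equations removes the quadratic terms:
-42.6 x + 192.2 y = -5922.96
-210.0 x − 236.0 y = 15062.61
Solving the 2×2 system: x ≈ -29.7, y ≈ -37.4 km.
Check against Station 1 (with the unrounded x, y): √((x − 14.9)²+(y − 17.1)²) = 70.42 ≈ 70.42 km. ✓

(-29.7, -37.4)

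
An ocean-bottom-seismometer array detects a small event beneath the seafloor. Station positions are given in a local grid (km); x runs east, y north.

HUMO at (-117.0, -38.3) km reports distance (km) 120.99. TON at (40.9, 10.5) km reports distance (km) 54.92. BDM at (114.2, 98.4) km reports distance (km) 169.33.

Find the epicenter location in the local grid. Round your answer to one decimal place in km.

Circle about each station: (x + 117.0)² + (y + 38.3)² = 120.99²; (x − 40.9)² + (y − 10.5)² = 54.92²; (x − 114.2)² + (y − 98.4)² = 169.33².
Subtracting the HUMO equation from the TON and BDM equations removes the quadratic terms:
315.8 x + 97.6 y = -1750.46
462.4 x + 273.4 y = -6465.76
Solving the 2×2 system: x ≈ 3.7, y ≈ -29.9 km.
Check against HUMO (with the unrounded x, y): √((x + 117.0)²+(y + 38.3)²) = 120.99 ≈ 120.99 km. ✓

3.7 km east, -29.9 km north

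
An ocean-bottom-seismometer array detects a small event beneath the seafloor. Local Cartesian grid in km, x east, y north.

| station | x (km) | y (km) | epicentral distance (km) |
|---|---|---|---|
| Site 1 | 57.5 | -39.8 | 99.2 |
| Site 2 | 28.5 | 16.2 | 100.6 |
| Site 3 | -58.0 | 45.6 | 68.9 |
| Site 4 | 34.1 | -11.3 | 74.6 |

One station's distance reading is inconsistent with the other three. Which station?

Solve using three stations at a time. Using Site 1, Site 3, Site 4 (subtract circle equations pairwise → linear system) gives (x, y) ≈ (-39.9, -20.9).
Distances from that point to each station vs reported:
  Site 1: calculated 99.2 vs reported 99.2 → residual 0.0 km
  Site 2: calculated 77.8 vs reported 100.6 → residual 22.8 km
  Site 3: calculated 68.9 vs reported 68.9 → residual 0.0 km
  Site 4: calculated 74.6 vs reported 74.6 → residual 0.0 km
Site 1, Site 3, Site 4 are mutually consistent (residuals ≈ 0); Site 2 is off by 22.8 km.

Site 2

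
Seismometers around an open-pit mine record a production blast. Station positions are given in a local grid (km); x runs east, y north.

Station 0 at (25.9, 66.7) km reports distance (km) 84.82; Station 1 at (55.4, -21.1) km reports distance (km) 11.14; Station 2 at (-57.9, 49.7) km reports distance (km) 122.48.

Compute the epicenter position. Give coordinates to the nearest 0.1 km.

Circle about each station: (x − 25.9)² + (y − 66.7)² = 84.82²; (x − 55.4)² + (y + 21.1)² = 11.14²; (x + 57.9)² + (y − 49.7)² = 122.48².
Subtracting pairs of circle equations eliminates x²+y² and gives linear equations (the radical axes):
59.0 x − 175.6 y = 5465.00
-167.6 x − 34.0 y = -7104.12
Solving the 2×2 system: x ≈ 45.6, y ≈ -15.8 km.
Check against Station 0 (with the unrounded x, y): √((x − 25.9)²+(y − 66.7)²) = 84.82 ≈ 84.82 km. ✓

x ≈ 45.6 km, y ≈ -15.8 km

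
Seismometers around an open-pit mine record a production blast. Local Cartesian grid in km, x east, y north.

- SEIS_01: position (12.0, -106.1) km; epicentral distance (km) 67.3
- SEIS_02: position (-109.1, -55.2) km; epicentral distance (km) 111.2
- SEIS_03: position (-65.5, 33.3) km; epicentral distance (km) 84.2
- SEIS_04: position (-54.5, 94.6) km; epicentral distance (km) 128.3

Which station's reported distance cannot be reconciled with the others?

SEIS_01

Solve using three stations at a time. Using SEIS_02, SEIS_03, SEIS_04 (subtract circle equations pairwise → linear system) gives (x, y) ≈ (-2.9, -22.7).
Distances from that point to each station vs reported:
  SEIS_01: calculated 84.7 vs reported 67.3 → residual 17.4 km
  SEIS_02: calculated 111.1 vs reported 111.2 → residual 0.1 km
  SEIS_03: calculated 84.0 vs reported 84.2 → residual 0.2 km
  SEIS_04: calculated 128.2 vs reported 128.3 → residual 0.1 km
SEIS_02, SEIS_03, SEIS_04 are mutually consistent (residuals ≈ 0); SEIS_01 is off by 17.4 km.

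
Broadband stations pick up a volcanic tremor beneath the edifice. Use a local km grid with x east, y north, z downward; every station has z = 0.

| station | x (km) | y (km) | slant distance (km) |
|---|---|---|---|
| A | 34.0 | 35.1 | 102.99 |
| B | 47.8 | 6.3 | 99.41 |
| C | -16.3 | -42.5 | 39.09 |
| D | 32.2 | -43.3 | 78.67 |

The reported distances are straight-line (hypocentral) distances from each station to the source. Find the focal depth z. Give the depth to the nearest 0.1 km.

z ≈ 28.8 km

Each station gives a sphere (x−x_i)² + (y−y_i)² + z² = d_i² (stations at z=0).
Subtracting the A sphere from B and C: z² cancels, leaving linear equations in x and y:
27.6 x − 57.6 y = 661.11
-100.6 x − 155.2 y = 8762.84
Solving: x ≈ -39.902, y ≈ -30.597 km (keep extra digits for the depth step; rounded: -39.9, -30.6).
Then from the A sphere: z² = 102.99² − (x − 34.0)² − (y − 35.1)² with x = -39.902, y = -30.597, so z ≈ 28.798 ≈ 28.8 km.
Check against D (with the unrounded solution): distance 78.67 ≈ 78.67 km. ✓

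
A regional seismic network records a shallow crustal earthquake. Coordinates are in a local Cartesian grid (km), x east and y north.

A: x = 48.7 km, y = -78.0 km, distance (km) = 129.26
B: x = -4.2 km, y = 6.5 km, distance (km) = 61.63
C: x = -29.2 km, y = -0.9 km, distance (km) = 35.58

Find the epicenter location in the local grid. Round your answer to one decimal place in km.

-62.8 km east, -12.6 km north

Circle about each station: (x − 48.7)² + (y + 78.0)² = 129.26²; (x + 4.2)² + (y − 6.5)² = 61.63²; (x + 29.2)² + (y + 0.9)² = 35.58².
Subtracting the A equation from the B and C equations removes the quadratic terms:
-105.8 x + 169.0 y = 4514.09
-155.8 x + 154.2 y = 7839.97
Solving the 2×2 system: x ≈ -62.8, y ≈ -12.6 km.
Check against A (with the unrounded x, y): √((x − 48.7)²+(y + 78.0)²) = 129.26 ≈ 129.26 km. ✓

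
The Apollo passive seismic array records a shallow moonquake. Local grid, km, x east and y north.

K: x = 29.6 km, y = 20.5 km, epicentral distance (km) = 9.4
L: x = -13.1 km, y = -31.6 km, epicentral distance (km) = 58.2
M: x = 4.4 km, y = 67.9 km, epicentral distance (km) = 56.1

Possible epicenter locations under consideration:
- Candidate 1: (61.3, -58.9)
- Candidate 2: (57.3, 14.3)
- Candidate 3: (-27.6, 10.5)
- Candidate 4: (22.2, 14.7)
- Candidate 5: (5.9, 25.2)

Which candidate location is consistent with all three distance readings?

For each candidate, compare |candidate − station| to the reported distance:
Candidate 1: residuals K 76.1, L 21.1, M 82.9 → max 82.9 km
Candidate 2: residuals K 19.0, L 25.8, M 19.2 → max 25.8 km
Candidate 3: residuals K 48.7, L 13.7, M 9.6 → max 48.7 km
Candidate 4: residuals K 0.0, L 0.0, M 0.0 → max 0.0 km
Candidate 5: residuals K 14.8, L 1.7, M 13.4 → max 14.8 km
Only Candidate 4 has all residuals ≈ 0.

Candidate 4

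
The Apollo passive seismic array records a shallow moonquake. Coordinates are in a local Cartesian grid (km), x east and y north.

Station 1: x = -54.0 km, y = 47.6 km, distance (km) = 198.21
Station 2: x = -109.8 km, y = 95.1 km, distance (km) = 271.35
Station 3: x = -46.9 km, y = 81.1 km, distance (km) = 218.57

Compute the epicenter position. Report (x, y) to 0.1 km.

87.2 km east, -91.5 km north

Circle about each station: (x + 54.0)² + (y − 47.6)² = 198.21²; (x + 109.8)² + (y − 95.1)² = 271.35²; (x + 46.9)² + (y − 81.1)² = 218.57².
Subtracting the Station 1 equation from the Station 2 and Station 3 equations removes the quadratic terms:
-111.6 x + 95.0 y = -18425.33
14.2 x + 67.0 y = -4890.58
Solving the 2×2 system: x ≈ 87.2, y ≈ -91.5 km.
Check against Station 1 (with the unrounded x, y): √((x + 54.0)²+(y − 47.6)²) = 198.21 ≈ 198.21 km. ✓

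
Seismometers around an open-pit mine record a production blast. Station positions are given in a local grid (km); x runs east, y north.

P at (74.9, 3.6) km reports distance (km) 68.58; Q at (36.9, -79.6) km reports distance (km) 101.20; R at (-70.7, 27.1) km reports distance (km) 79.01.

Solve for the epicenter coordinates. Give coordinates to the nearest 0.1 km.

7.7 km east, 17.3 km north

Circle about each station: (x − 74.9)² + (y − 3.6)² = 68.58²; (x − 36.9)² + (y + 79.6)² = 101.20²; (x + 70.7)² + (y − 27.1)² = 79.01².
Subtracting pairs of circle equations eliminates x²+y² and gives linear equations (the radical axes):
-76.0 x − 166.4 y = -3463.42
-291.2 x + 47.0 y = -1429.43
Solving the 2×2 system: x ≈ 7.7, y ≈ 17.3 km.
Check against P (with the unrounded x, y): √((x − 74.9)²+(y − 3.6)²) = 68.58 ≈ 68.58 km. ✓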